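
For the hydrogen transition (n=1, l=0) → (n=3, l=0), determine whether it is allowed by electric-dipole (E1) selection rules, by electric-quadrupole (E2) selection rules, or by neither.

Δl = 0 − 0 = +0; l_i + l_f = 0.
E1 (Δl = ±1): not satisfied.
E2 (Δl = 0,±2, l_i+l_f ≥ 2): not satisfied.

neither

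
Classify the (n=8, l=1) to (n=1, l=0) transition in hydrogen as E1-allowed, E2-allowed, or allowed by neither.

Δl = 0 − 1 = -1; l_i + l_f = 1.
E1 (Δl = ±1): satisfied.
E2 (Δl = 0,±2, l_i+l_f ≥ 2): not satisfied.

E1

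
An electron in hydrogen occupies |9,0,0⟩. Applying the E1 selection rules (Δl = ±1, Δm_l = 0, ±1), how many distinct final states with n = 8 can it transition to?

3

E1 requires Δl = ±1, so l_f ∈ {-1, 1}; with 0 ≤ l_f ≤ n_f−1 = 7, the allowed l_f values are {1}.
For l_f = 1: m_f ∈ {m_i−1, m_i, m_i+1} ∩ [−1, 1] = {-1, 0, 1} → 3 states.
Total: 3.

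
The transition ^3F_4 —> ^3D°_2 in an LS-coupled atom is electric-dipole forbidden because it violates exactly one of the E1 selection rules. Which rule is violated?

Initial level: S=1, L=3, J=4, parity even. Final level: S=1, L=2, J=2, parity odd.
Parity must change: even → odd — ✓.
ΔS = 0: S: 1 → 1 — ✓.
ΔL = 0, ±1 (not L=0↔0): L: 3 → 2, ΔL = -1 — ✓.
ΔJ = 0, ±1 (not J=0↔0): J: 4 → 2, ΔJ = -2 — ✗.

the ΔJ = 0, ±1 rule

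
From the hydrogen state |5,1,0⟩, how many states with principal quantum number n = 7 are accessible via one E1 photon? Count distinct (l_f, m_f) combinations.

4

E1 requires Δl = ±1, so l_f ∈ {0, 2}; with 0 ≤ l_f ≤ n_f−1 = 6, the allowed l_f values are {0, 2}.
For l_f = 0: m_f ∈ {m_i−1, m_i, m_i+1} ∩ [−0, 0] = {0} → 1 state.
For l_f = 2: m_f ∈ {m_i−1, m_i, m_i+1} ∩ [−2, 2] = {-1, 0, 1} → 3 states.
Total: 4.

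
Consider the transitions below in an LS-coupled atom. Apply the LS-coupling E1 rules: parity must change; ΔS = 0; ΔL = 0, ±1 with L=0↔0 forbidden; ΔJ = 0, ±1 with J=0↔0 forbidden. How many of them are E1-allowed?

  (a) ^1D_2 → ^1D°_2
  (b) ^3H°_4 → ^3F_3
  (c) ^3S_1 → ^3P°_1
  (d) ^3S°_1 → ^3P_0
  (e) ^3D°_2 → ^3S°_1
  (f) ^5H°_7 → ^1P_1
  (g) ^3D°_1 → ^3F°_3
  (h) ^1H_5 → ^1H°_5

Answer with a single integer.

4

(a) allowed
(b) forbidden (ΔL fails)
(c) allowed
(d) allowed
(e) forbidden (parity, ΔL fail)
(f) forbidden (ΔS, ΔL, ΔJ fail)
(g) forbidden (parity, ΔJ fail)
(h) allowed
Total allowed: 4 of 8.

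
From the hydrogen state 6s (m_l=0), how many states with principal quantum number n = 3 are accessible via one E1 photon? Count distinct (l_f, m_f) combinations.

3

E1 requires Δl = ±1, so l_f ∈ {-1, 1}; with 0 ≤ l_f ≤ n_f−1 = 2, the allowed l_f values are {1}.
For l_f = 1: m_f ∈ {m_i−1, m_i, m_i+1} ∩ [−1, 1] = {-1, 0, 1} → 3 states.
Total: 3.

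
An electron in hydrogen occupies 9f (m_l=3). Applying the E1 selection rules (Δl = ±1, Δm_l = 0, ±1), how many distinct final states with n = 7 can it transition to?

E1 requires Δl = ±1, so l_f ∈ {2, 4}; with 0 ≤ l_f ≤ n_f−1 = 6, the allowed l_f values are {2, 4}.
For l_f = 2: m_f ∈ {m_i−1, m_i, m_i+1} ∩ [−2, 2] = {2} → 1 state.
For l_f = 4: m_f ∈ {m_i−1, m_i, m_i+1} ∩ [−4, 4] = {2, 3, 4} → 3 states.
Total: 4.

4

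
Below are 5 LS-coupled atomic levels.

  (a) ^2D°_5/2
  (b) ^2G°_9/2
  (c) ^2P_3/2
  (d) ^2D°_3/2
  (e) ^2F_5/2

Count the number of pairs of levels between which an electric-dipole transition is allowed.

4

(a)–(b): forbidden (parity, ΔL, ΔJ).
(a)–(c): allowed.
(a)–(d): forbidden (parity).
(a)–(e): allowed.
(b)–(c): forbidden (ΔL, ΔJ).
(b)–(d): forbidden (parity, ΔL, ΔJ).
(b)–(e): forbidden (ΔJ).
(c)–(d): allowed.
(c)–(e): forbidden (parity, ΔL).
(d)–(e): allowed.
Allowed pairs: 4 of 10.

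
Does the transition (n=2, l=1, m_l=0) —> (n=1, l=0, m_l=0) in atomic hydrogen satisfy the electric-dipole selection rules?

allowed

l: 1 → 0 (Δl = -1). Δl = ±1 ok.
m_l: 0 → 0 (Δm_l = +0). |Δm_l| ≤ 1 ok.
All E1 selection rules are satisfied.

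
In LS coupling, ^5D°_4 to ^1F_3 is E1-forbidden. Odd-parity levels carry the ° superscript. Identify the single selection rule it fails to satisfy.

the ΔS = 0 rule

Parity must change: odd → even — ok.
ΔS = 0: S: 2 → 0 — fails.
ΔL = 0, ±1 (not L=0↔0): L: 2 → 3, ΔL = +1 — ok.
ΔJ = 0, ±1 (not J=0↔0): J: 4 → 3, ΔJ = -1 — ok.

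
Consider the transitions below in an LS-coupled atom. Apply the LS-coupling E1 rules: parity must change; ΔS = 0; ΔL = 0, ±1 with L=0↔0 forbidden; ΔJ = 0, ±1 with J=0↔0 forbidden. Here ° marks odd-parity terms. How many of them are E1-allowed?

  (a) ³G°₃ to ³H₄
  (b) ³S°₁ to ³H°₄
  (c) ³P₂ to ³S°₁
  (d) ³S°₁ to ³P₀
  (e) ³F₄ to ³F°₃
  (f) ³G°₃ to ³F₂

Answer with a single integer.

(a) allowed
(b) forbidden (parity, ΔL, ΔJ fail)
(c) allowed
(d) allowed
(e) allowed
(f) allowed
Total allowed: 5 of 6.

5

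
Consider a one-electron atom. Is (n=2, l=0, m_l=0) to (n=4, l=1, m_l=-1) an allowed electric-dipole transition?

l: 0 → 1 (Δl = +1). Δl = ±1 satisfied.
Δm_l = -1 − (0) = -1. E1 requires Δm_l = 0, ±1: satisfied.
All E1 selection rules are satisfied.

allowed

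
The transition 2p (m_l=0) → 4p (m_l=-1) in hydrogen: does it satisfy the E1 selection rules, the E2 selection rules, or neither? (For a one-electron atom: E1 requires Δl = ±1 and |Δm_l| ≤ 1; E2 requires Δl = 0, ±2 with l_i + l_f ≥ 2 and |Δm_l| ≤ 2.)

E2

Δl = 1 − 1 = +0; l_i + l_f = 2.
Δm_l = -1.
E1 (Δl = ±1, |Δm_l| ≤ 1): not satisfied.
E2 (Δl = 0,±2, l_i+l_f ≥ 2, |Δm_l| ≤ 2): satisfied.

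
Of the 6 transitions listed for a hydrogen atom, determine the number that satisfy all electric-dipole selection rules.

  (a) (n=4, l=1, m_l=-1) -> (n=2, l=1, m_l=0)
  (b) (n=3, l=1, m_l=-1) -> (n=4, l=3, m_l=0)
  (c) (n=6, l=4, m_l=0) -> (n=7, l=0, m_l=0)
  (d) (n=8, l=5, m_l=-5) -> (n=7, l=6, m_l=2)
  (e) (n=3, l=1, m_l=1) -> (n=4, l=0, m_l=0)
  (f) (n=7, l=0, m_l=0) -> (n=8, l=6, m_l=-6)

(a) forbidden — Δl = +0 (E1 requires Δl = ±1)
(b) forbidden — Δl = +2 (E1 requires Δl = ±1)
(c) forbidden — Δl = -4 (E1 requires Δl = ±1)
(d) forbidden — Δm_l = +7 (E1 requires Δm_l = 0, ±1)
(e) allowed
(f) forbidden — Δl = +6 (E1 requires Δl = ±1); Δm_l = -6 (E1 requires Δm_l = 0, ±1)
Total allowed: 1 of 6.

1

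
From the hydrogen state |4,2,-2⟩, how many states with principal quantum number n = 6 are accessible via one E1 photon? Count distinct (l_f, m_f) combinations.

E1 requires Δl = ±1, so l_f ∈ {1, 3}; with 0 ≤ l_f ≤ n_f−1 = 5, the allowed l_f values are {1, 3}.
For l_f = 1: m_f ∈ {m_i−1, m_i, m_i+1} ∩ [−1, 1] = {-1} → 1 state.
For l_f = 3: m_f ∈ {m_i−1, m_i, m_i+1} ∩ [−3, 3] = {-3, -2, -1} → 3 states.
Total: 4.

4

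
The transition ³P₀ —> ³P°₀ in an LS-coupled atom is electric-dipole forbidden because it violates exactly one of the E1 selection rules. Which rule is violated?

the J=0 ↔ J=0 exclusion

Initial level: S=1, L=1, J=0, parity even. Final level: S=1, L=1, J=0, parity odd.
Parity must change: even → odd — passes.
ΔS = 0: S: 1 → 1 — passes.
ΔL = 0, ±1 (not L=0↔0): L: 1 → 1, ΔL = +0 — passes.
ΔJ = 0, ±1 (not J=0↔0): J: 0 → 0, ΔJ = +0 — fails.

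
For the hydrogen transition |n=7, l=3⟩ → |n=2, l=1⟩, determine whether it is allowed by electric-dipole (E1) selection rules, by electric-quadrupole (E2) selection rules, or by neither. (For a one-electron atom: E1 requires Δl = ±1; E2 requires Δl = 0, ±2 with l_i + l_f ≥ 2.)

Δl = 1 − 3 = -2; l_i + l_f = 4.
E1 (Δl = ±1): not satisfied.
E2 (Δl = 0,±2, l_i+l_f ≥ 2): satisfied.

E2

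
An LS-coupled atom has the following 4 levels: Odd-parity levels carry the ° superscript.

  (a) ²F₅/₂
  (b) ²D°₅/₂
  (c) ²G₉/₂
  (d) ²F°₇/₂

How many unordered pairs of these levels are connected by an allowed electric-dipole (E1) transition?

(a)–(b): allowed.
(a)–(c): forbidden (parity, ΔJ).
(a)–(d): allowed.
(b)–(c): forbidden (ΔL, ΔJ).
(b)–(d): forbidden (parity).
(c)–(d): allowed.
Allowed pairs: 3 of 6.

3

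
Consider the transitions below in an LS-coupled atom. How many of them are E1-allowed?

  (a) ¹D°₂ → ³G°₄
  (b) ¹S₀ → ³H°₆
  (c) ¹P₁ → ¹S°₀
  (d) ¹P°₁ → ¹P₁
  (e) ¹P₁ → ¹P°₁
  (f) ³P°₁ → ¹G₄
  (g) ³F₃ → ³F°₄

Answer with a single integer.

(a) forbidden (parity, ΔS, ΔL, ΔJ fail)
(b) forbidden (ΔS, ΔL, ΔJ fail)
(c) allowed
(d) allowed
(e) allowed
(f) forbidden (ΔS, ΔL, ΔJ fail)
(g) allowed
Total allowed: 4 of 7.

4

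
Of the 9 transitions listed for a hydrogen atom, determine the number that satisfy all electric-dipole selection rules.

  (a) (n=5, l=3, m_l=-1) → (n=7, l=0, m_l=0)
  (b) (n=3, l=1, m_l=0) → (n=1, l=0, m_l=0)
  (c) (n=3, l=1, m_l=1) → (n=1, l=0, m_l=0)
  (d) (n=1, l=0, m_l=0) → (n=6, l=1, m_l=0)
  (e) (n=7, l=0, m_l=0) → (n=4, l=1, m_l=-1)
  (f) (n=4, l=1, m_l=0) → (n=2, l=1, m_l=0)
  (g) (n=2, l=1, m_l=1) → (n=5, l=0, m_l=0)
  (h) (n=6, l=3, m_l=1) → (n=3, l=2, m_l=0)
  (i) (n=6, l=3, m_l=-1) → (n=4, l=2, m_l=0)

7

(a) forbidden — Δl = -3 (E1 requires Δl = ±1)
(b) allowed
(c) allowed
(d) allowed
(e) allowed
(f) forbidden — Δl = +0 (E1 requires Δl = ±1)
(g) allowed
(h) allowed
(i) allowed
Total allowed: 7 of 9.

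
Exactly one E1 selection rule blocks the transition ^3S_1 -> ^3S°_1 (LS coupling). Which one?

Initial level: S=1, L=0, J=1, parity even. Final level: S=1, L=0, J=1, parity odd.
Parity must change: even → odd — ok.
ΔS = 0: S: 1 → 1 — ok.
ΔJ = 0, ±1 (not J=0↔0): J: 1 → 1, ΔJ = +0 — ok.
ΔL = 0, ±1 (not L=0↔0): L: 0 → 0, ΔL = +0 — fails.

the L=0 ↔ L=0 exclusion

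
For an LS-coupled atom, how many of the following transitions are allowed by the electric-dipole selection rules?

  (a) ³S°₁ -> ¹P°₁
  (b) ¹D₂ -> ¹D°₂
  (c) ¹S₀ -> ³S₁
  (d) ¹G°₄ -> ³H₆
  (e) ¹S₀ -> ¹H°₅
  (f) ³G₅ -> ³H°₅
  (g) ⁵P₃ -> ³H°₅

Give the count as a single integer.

2

(a) forbidden (parity, ΔS fail)
(b) allowed
(c) forbidden (parity, ΔS, ΔL fail)
(d) forbidden (ΔS, ΔJ fail)
(e) forbidden (ΔL, ΔJ fail)
(f) allowed
(g) forbidden (ΔS, ΔL, ΔJ fail)
Total allowed: 2 of 7.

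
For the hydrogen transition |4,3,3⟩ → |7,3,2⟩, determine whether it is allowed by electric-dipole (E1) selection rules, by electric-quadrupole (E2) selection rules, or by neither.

E2

Δl = 3 − 3 = +0; l_i + l_f = 6.
Δm_l = -1.
E1 (Δl = ±1, |Δm_l| ≤ 1): not satisfied.
E2 (Δl = 0,±2, l_i+l_f ≥ 2, |Δm_l| ≤ 2): satisfied.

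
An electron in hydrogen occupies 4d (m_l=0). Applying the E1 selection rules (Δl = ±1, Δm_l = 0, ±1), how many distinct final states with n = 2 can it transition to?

3

E1 requires Δl = ±1, so l_f ∈ {1, 3}; with 0 ≤ l_f ≤ n_f−1 = 1, the allowed l_f values are {1}.
For l_f = 1: m_f ∈ {m_i−1, m_i, m_i+1} ∩ [−1, 1] = {-1, 0, 1} → 3 states.
Total: 3.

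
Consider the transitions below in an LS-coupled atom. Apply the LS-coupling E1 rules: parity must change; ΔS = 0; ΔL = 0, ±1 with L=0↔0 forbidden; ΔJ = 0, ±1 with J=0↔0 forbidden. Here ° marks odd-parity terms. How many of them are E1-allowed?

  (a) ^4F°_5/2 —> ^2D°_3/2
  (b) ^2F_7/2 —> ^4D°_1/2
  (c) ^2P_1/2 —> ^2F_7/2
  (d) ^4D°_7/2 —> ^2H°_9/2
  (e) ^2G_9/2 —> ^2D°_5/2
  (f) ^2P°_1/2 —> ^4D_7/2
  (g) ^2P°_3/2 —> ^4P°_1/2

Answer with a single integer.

(a) forbidden (parity, ΔS fail)
(b) forbidden (ΔS, ΔJ fail)
(c) forbidden (parity, ΔL, ΔJ fail)
(d) forbidden (parity, ΔS, ΔL fail)
(e) forbidden (ΔL, ΔJ fail)
(f) forbidden (ΔS, ΔJ fail)
(g) forbidden (parity, ΔS fail)
Total allowed: 0 of 7.

0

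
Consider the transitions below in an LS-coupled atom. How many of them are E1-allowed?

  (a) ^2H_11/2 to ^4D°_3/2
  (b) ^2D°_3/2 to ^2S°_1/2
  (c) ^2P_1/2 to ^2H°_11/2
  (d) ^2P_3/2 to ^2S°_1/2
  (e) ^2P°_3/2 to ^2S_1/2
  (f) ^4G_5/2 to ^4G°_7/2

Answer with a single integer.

3

(a) forbidden (ΔS, ΔL, ΔJ fail)
(b) forbidden (parity, ΔL fail)
(c) forbidden (ΔL, ΔJ fail)
(d) allowed
(e) allowed
(f) allowed
Total allowed: 3 of 6.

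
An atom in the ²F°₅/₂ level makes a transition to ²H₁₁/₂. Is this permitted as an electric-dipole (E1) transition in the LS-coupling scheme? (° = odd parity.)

Initial level: S=1/2, L=3, J=5/2, parity odd. Final level: S=1/2, L=5, J=11/2, parity even.
Parity must change: odd → even — ✓.
ΔS = 0: S: 1/2 → 1/2 — ✓.
ΔL = 0, ±1 (not L=0↔0): L: 3 → 5, ΔL = +2 — ✗.
ΔJ = 0, ±1 (not J=0↔0): J: 5/2 → 11/2, ΔJ = +3 — ✗.
Rule(s) violated: ΔL, ΔJ.

forbidden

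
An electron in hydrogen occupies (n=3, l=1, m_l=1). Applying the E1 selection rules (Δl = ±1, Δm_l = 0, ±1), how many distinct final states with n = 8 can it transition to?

4

E1 requires Δl = ±1, so l_f ∈ {0, 2}; with 0 ≤ l_f ≤ n_f−1 = 7, the allowed l_f values are {0, 2}.
For l_f = 0: m_f ∈ {m_i−1, m_i, m_i+1} ∩ [−0, 0] = {0} → 1 state.
For l_f = 2: m_f ∈ {m_i−1, m_i, m_i+1} ∩ [−2, 2] = {0, 1, 2} → 3 states.
Total: 4.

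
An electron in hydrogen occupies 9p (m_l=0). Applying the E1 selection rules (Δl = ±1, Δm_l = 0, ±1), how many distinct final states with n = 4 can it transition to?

E1 requires Δl = ±1, so l_f ∈ {0, 2}; with 0 ≤ l_f ≤ n_f−1 = 3, the allowed l_f values are {0, 2}.
For l_f = 0: m_f ∈ {m_i−1, m_i, m_i+1} ∩ [−0, 0] = {0} → 1 state.
For l_f = 2: m_f ∈ {m_i−1, m_i, m_i+1} ∩ [−2, 2] = {-1, 0, 1} → 3 states.
Total: 4.

4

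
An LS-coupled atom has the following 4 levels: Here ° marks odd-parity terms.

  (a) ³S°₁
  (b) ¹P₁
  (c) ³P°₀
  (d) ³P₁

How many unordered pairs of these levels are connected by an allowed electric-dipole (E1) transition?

2

(a)–(b): forbidden (ΔS).
(a)–(c): forbidden (parity).
(a)–(d): allowed.
(b)–(c): forbidden (ΔS).
(b)–(d): forbidden (parity, ΔS).
(c)–(d): allowed.
Allowed pairs: 2 of 6.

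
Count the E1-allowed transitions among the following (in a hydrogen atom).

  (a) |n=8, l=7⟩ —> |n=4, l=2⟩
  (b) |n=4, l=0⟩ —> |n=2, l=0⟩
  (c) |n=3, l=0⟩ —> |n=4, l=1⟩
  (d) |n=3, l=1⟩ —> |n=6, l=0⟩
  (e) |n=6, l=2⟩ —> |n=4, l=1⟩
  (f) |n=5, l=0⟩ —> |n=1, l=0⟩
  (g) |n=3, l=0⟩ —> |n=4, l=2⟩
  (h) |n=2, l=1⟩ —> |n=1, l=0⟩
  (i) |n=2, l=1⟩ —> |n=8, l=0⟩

5

(a) forbidden — Δl = -5 (E1 requires Δl = ±1)
(b) forbidden — Δl = +0 (E1 requires Δl = ±1)
(c) allowed
(d) allowed
(e) allowed
(f) forbidden — Δl = +0 (E1 requires Δl = ±1)
(g) forbidden — Δl = +2 (E1 requires Δl = ±1)
(h) allowed
(i) allowed
Total allowed: 5 of 9.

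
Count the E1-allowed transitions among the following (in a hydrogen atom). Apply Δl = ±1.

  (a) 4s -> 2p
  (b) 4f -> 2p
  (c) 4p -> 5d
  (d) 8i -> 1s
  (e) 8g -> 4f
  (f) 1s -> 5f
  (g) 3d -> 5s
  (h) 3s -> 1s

(a) allowed
(b) forbidden — Δl = -2 (E1 requires Δl = ±1)
(c) allowed
(d) forbidden — Δl = -6 (E1 requires Δl = ±1)
(e) allowed
(f) forbidden — Δl = +3 (E1 requires Δl = ±1)
(g) forbidden — Δl = -2 (E1 requires Δl = ±1)
(h) forbidden — Δl = +0 (E1 requires Δl = ±1)
Total allowed: 3 of 8.

3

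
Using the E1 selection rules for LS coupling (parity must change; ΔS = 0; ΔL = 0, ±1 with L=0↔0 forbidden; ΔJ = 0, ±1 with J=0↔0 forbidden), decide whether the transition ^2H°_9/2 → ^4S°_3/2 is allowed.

forbidden

Reading off the term symbols: S 1/2→3/2, L 5→0, J 9/2→3/2, parity odd→odd.
Parity must change: odd → odd — fails.
ΔS = 0: S: 1/2 → 3/2 — fails.
ΔL = 0, ±1 (not L=0↔0): L: 5 → 0, ΔL = -5 — fails.
ΔJ = 0, ±1 (not J=0↔0): J: 9/2 → 3/2, ΔJ = -3 — fails.
Rule(s) violated: parity, ΔS, ΔL, ΔJ.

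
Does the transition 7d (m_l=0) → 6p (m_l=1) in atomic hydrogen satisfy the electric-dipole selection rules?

l: 2 → 1 (Δl = -1). Δl = ±1 satisfied.
Δm_l = 1 − (0) = +1. E1 requires Δm_l = 0, ±1: satisfied.
All E1 selection rules are satisfied.

allowed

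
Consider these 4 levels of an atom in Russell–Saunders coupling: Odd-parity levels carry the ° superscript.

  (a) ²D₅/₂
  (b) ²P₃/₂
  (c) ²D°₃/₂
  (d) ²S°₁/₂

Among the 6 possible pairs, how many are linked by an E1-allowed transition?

3

(a)–(b): forbidden (parity).
(a)–(c): allowed.
(a)–(d): forbidden (ΔL, ΔJ).
(b)–(c): allowed.
(b)–(d): allowed.
(c)–(d): forbidden (parity, ΔL).
Allowed pairs: 3 of 6.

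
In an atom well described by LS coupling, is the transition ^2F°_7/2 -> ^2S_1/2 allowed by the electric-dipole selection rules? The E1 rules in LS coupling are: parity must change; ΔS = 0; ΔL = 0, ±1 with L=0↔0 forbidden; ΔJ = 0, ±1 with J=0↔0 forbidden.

Reading off the term symbols: S 1/2→1/2, L 3→0, J 7/2→1/2, parity odd→even.
Parity must change: odd → even — ok.
ΔS = 0: S: 1/2 → 1/2 — ok.
ΔL = 0, ±1 (not L=0↔0): L: 3 → 0, ΔL = -3 — fails.
ΔJ = 0, ±1 (not J=0↔0): J: 7/2 → 1/2, ΔJ = -3 — fails.
Rule(s) violated: ΔL, ΔJ.

forbidden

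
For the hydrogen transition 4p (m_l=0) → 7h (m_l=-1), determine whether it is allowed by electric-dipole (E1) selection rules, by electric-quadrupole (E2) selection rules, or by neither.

Δl = 5 − 1 = +4; l_i + l_f = 6.
Δm_l = -1.
E1 (Δl = ±1, |Δm_l| ≤ 1): not satisfied.
E2 (Δl = 0,±2, l_i+l_f ≥ 2, |Δm_l| ≤ 2): not satisfied.

neither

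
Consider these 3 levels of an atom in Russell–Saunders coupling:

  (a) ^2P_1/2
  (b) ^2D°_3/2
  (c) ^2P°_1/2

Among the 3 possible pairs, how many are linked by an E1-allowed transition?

(a)–(b): allowed.
(a)–(c): allowed.
(b)–(c): forbidden (parity).
Allowed pairs: 2 of 3.

2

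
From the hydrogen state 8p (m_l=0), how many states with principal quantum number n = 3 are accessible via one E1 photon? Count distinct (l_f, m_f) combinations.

E1 requires Δl = ±1, so l_f ∈ {0, 2}; with 0 ≤ l_f ≤ n_f−1 = 2, the allowed l_f values are {0, 2}.
For l_f = 0: m_f ∈ {m_i−1, m_i, m_i+1} ∩ [−0, 0] = {0} → 1 state.
For l_f = 2: m_f ∈ {m_i−1, m_i, m_i+1} ∩ [−2, 2] = {-1, 0, 1} → 3 states.
Total: 4.

4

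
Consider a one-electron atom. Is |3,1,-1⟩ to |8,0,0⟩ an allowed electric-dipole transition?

l: 1 → 0 (Δl = -1). Δl = ±1 passes.
Δm_l = 0 − (-1) = +1. E1 requires Δm_l = 0, ±1: passes.
All E1 selection rules are satisfied.

allowed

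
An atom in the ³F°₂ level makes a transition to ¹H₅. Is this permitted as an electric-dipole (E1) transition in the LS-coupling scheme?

Initial level: S=1, L=3, J=2, parity odd. Final level: S=0, L=5, J=5, parity even.
ΔL = 0, ±1 (not L=0↔0): L: 3 → 5, ΔL = +2 — fails.
Parity must change: odd → even — ok.
ΔS = 0: S: 1 → 0 — fails.
ΔJ = 0, ±1 (not J=0↔0): J: 2 → 5, ΔJ = +3 — fails.
Rule(s) violated: ΔS, ΔL, ΔJ.

forbidden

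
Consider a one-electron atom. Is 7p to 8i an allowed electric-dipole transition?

Δl = 6 − 1 = +5; the E1 rule Δl = ±1 is fails.
The transition is electric-dipole forbidden.

forbidden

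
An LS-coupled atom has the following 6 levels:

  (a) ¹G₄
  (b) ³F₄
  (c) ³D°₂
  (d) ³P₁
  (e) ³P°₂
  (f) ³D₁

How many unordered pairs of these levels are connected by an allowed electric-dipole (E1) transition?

4

(a)–(b): forbidden (parity, ΔS).
(a)–(c): forbidden (ΔS, ΔL, ΔJ).
(a)–(d): forbidden (parity, ΔS, ΔL, ΔJ).
(a)–(e): forbidden (ΔS, ΔL, ΔJ).
(a)–(f): forbidden (parity, ΔS, ΔL, ΔJ).
(b)–(c): forbidden (ΔJ).
(b)–(d): forbidden (parity, ΔL, ΔJ).
(b)–(e): forbidden (ΔL, ΔJ).
(b)–(f): forbidden (parity, ΔJ).
(c)–(d): allowed.
(c)–(e): forbidden (parity).
(c)–(f): allowed.
(d)–(e): allowed.
(d)–(f): forbidden (parity).
(e)–(f): allowed.
Allowed pairs: 4 of 15.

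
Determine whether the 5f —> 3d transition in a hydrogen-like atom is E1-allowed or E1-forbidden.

allowed

Δl = 2 − 3 = -1; the E1 rule Δl = ±1 is satisfied.
All E1 selection rules are satisfied.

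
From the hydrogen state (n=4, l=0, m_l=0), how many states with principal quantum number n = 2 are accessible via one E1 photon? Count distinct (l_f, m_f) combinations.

E1 requires Δl = ±1, so l_f ∈ {-1, 1}; with 0 ≤ l_f ≤ n_f−1 = 1, the allowed l_f values are {1}.
For l_f = 1: m_f ∈ {m_i−1, m_i, m_i+1} ∩ [−1, 1] = {-1, 0, 1} → 3 states.
Total: 3.

3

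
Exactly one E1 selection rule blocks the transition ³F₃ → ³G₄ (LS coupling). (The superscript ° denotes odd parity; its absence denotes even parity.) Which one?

ΔJ = 0, ±1 (not J=0↔0): J: 3 → 4, ΔJ = +1 — ok.
ΔL = 0, ±1 (not L=0↔0): L: 3 → 4, ΔL = +1 — ok.
ΔS = 0: S: 1 → 1 — ok.
Parity must change: even → even — fails.

parity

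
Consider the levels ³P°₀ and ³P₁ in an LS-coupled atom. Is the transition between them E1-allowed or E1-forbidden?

allowed

Parity must change: odd → even — ok.
ΔS = 0: S: 1 → 1 — ok.
ΔL = 0, ±1 (not L=0↔0): L: 1 → 1, ΔL = +0 — ok.
ΔJ = 0, ±1 (not J=0↔0): J: 0 → 1, ΔJ = +1 — ok.
All four E1 rules are satisfied.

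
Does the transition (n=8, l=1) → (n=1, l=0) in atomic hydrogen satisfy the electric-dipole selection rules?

Δl = 0 − 1 = -1; the E1 rule Δl = ±1 is ✓.
All E1 selection rules are satisfied.

allowed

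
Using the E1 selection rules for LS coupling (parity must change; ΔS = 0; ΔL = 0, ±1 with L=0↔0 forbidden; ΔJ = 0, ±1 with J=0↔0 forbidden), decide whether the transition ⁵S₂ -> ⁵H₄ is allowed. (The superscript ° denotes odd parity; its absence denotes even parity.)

Reading off the term symbols: S 2→2, L 0→5, J 2→4, parity even→even.
Parity must change: even → even — violated.
ΔS = 0: S: 2 → 2 — satisfied.
ΔL = 0, ±1 (not L=0↔0): L: 0 → 5, ΔL = +5 — violated.
ΔJ = 0, ±1 (not J=0↔0): J: 2 → 4, ΔJ = +2 — violated.
Rule(s) violated: parity, ΔL, ΔJ.

forbidden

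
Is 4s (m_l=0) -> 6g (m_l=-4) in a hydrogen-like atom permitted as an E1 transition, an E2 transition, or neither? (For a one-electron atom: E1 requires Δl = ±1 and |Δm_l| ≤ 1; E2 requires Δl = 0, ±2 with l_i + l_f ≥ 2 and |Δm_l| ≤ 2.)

neither

Δl = 4 − 0 = +4; l_i + l_f = 4.
Δm_l = -4.
E1 (Δl = ±1, |Δm_l| ≤ 1): not satisfied.
E2 (Δl = 0,±2, l_i+l_f ≥ 2, |Δm_l| ≤ 2): not satisfied.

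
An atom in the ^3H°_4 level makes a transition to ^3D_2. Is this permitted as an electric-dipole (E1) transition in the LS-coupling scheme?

Initial level: S=1, L=5, J=4, parity odd. Final level: S=1, L=2, J=2, parity even.
Parity must change: odd → even — satisfied.
ΔS = 0: S: 1 → 1 — satisfied.
ΔL = 0, ±1 (not L=0↔0): L: 5 → 2, ΔL = -3 — violated.
ΔJ = 0, ±1 (not J=0↔0): J: 4 → 2, ΔJ = -2 — violated.
Rule(s) violated: ΔL, ΔJ.

forbidden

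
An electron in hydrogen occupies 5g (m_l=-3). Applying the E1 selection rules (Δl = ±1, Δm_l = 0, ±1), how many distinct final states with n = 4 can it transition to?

E1 requires Δl = ±1, so l_f ∈ {3, 5}; with 0 ≤ l_f ≤ n_f−1 = 3, the allowed l_f values are {3}.
For l_f = 3: m_f ∈ {m_i−1, m_i, m_i+1} ∩ [−3, 3] = {-3, -2} → 2 states.
Total: 2.

2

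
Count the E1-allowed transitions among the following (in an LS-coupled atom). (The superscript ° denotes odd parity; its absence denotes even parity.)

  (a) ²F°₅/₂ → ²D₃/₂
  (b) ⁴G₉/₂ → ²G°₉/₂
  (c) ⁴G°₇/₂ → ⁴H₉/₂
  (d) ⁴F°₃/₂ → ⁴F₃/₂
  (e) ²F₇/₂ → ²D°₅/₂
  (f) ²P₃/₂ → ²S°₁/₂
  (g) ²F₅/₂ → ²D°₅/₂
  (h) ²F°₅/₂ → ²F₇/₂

(a) allowed
(b) forbidden (ΔS fails)
(c) allowed
(d) allowed
(e) allowed
(f) allowed
(g) allowed
(h) allowed
Total allowed: 7 of 8.

7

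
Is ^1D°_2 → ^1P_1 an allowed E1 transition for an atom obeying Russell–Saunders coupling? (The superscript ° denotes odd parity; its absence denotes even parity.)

allowed

ΔS = 0: S: 0 → 0 — passes.
Parity must change: odd → even — passes.
ΔJ = 0, ±1 (not J=0↔0): J: 2 → 1, ΔJ = -1 — passes.
ΔL = 0, ±1 (not L=0↔0): L: 2 → 1, ΔL = -1 — passes.
All four E1 rules are satisfied.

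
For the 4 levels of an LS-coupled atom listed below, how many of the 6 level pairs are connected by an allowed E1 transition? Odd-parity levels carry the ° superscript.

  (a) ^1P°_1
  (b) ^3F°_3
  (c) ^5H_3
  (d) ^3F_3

(a)–(b): forbidden (parity, ΔS, ΔL, ΔJ).
(a)–(c): forbidden (ΔS, ΔL, ΔJ).
(a)–(d): forbidden (ΔS, ΔL, ΔJ).
(b)–(c): forbidden (ΔS, ΔL).
(b)–(d): allowed.
(c)–(d): forbidden (parity, ΔS, ΔL).
Allowed pairs: 1 of 6.

1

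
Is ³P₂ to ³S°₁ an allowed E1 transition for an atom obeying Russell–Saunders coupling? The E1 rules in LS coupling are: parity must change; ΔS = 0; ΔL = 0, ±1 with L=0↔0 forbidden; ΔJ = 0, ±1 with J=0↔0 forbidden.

Initial level: S=1, L=1, J=2, parity even. Final level: S=1, L=0, J=1, parity odd.
ΔJ = 0, ±1 (not J=0↔0): J: 2 → 1, ΔJ = -1 — ok.
ΔL = 0, ±1 (not L=0↔0): L: 1 → 0, ΔL = -1 — ok.
ΔS = 0: S: 1 → 1 — ok.
Parity must change: even → odd — ok.
All four E1 rules are satisfied.

allowed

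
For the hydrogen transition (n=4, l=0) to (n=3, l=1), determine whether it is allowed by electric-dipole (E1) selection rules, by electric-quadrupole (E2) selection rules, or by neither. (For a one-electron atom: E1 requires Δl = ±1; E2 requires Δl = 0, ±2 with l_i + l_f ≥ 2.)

Δl = 1 − 0 = +1; l_i + l_f = 1.
E1 (Δl = ±1): satisfied.
E2 (Δl = 0,±2, l_i+l_f ≥ 2): not satisfied.

E1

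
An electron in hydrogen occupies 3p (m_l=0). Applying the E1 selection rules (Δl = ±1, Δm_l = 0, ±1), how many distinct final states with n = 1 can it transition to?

E1 requires Δl = ±1, so l_f ∈ {0, 2}; with 0 ≤ l_f ≤ n_f−1 = 0, the allowed l_f values are {0}.
For l_f = 0: m_f ∈ {m_i−1, m_i, m_i+1} ∩ [−0, 0] = {0} → 1 state.
Total: 1.

1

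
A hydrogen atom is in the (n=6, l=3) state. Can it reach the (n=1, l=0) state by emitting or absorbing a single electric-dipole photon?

l: 3 → 0 (Δl = -3). Δl = ±1 fails.
The transition is electric-dipole forbidden.

forbidden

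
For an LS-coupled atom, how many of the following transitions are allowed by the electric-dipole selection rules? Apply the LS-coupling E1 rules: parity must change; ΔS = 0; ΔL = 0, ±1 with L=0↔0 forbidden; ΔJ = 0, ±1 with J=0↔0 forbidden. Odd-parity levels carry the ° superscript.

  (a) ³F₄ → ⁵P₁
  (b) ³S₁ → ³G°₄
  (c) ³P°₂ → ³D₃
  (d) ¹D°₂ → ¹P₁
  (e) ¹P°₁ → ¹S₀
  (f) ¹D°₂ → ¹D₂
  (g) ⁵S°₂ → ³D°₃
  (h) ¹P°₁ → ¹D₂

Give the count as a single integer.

(a) forbidden (parity, ΔS, ΔL, ΔJ fail)
(b) forbidden (ΔL, ΔJ fail)
(c) allowed
(d) allowed
(e) allowed
(f) allowed
(g) forbidden (parity, ΔS, ΔL fail)
(h) allowed
Total allowed: 5 of 8.

5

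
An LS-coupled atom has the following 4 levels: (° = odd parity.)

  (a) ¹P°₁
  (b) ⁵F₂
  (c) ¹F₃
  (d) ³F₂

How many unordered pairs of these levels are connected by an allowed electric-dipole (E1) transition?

0

(a)–(b): forbidden (ΔS, ΔL).
(a)–(c): forbidden (ΔL, ΔJ).
(a)–(d): forbidden (ΔS, ΔL).
(b)–(c): forbidden (parity, ΔS).
(b)–(d): forbidden (parity, ΔS).
(c)–(d): forbidden (parity, ΔS).
Allowed pairs: 0 of 6.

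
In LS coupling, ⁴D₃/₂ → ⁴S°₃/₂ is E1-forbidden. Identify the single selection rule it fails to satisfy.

the ΔL = 0, ±1 rule

ΔJ = 0, ±1 (not J=0↔0): J: 3/2 → 3/2, ΔJ = +0 — ok.
Parity must change: even → odd — ok.
ΔS = 0: S: 3/2 → 3/2 — ok.
ΔL = 0, ±1 (not L=0↔0): L: 2 → 0, ΔL = -2 — fails.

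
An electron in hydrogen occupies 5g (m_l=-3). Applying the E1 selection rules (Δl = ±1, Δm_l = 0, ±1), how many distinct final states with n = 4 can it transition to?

E1 requires Δl = ±1, so l_f ∈ {3, 5}; with 0 ≤ l_f ≤ n_f−1 = 3, the allowed l_f values are {3}.
For l_f = 3: m_f ∈ {m_i−1, m_i, m_i+1} ∩ [−3, 3] = {-3, -2} → 2 states.
Total: 2.

2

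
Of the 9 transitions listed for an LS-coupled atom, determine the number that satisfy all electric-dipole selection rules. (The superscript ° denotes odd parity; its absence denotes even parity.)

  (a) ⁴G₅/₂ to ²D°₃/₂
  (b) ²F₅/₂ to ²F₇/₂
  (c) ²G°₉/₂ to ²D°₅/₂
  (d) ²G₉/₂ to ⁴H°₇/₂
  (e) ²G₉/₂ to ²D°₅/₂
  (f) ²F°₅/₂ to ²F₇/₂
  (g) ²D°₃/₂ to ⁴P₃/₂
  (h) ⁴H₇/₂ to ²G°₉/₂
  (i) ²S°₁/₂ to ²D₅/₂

1

(a) forbidden (ΔS, ΔL fail)
(b) forbidden (parity fails)
(c) forbidden (parity, ΔL, ΔJ fail)
(d) forbidden (ΔS fails)
(e) forbidden (ΔL, ΔJ fail)
(f) allowed
(g) forbidden (ΔS fails)
(h) forbidden (ΔS fails)
(i) forbidden (ΔL, ΔJ fail)
Total allowed: 1 of 9.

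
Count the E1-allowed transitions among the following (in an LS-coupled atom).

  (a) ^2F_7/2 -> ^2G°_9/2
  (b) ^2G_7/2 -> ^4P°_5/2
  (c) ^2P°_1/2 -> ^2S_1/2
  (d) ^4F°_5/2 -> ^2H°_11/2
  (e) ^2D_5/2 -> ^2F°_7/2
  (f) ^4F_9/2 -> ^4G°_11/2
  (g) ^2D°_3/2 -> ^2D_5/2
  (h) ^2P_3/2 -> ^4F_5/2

5

(a) allowed
(b) forbidden (ΔS, ΔL fail)
(c) allowed
(d) forbidden (parity, ΔS, ΔL, ΔJ fail)
(e) allowed
(f) allowed
(g) allowed
(h) forbidden (parity, ΔS, ΔL fail)
Total allowed: 5 of 8.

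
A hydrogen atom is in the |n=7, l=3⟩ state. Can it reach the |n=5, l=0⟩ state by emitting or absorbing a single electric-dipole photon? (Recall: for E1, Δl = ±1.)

forbidden

Initial l = 3, final l = 0, so Δl = -3. E1 requires Δl = ±1: violated.
The transition is electric-dipole forbidden.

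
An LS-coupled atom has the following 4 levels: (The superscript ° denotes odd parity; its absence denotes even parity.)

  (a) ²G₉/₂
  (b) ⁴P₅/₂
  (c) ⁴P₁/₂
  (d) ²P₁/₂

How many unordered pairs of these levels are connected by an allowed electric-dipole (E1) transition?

(a)–(b): forbidden (parity, ΔS, ΔL, ΔJ).
(a)–(c): forbidden (parity, ΔS, ΔL, ΔJ).
(a)–(d): forbidden (parity, ΔL, ΔJ).
(b)–(c): forbidden (parity, ΔJ).
(b)–(d): forbidden (parity, ΔS, ΔJ).
(c)–(d): forbidden (parity, ΔS).
Allowed pairs: 0 of 6.

0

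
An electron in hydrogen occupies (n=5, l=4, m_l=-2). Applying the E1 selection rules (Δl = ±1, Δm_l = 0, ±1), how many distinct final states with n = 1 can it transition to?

E1 requires l_f ∈ {3, 5}, but neither lies in [0, 0], so no final state is reachable.
Total: 0.

0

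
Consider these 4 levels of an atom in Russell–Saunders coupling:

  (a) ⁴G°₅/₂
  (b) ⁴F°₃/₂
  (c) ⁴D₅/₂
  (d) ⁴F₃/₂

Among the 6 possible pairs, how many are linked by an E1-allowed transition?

(a)–(b): forbidden (parity).
(a)–(c): forbidden (ΔL).
(a)–(d): allowed.
(b)–(c): allowed.
(b)–(d): allowed.
(c)–(d): forbidden (parity).
Allowed pairs: 3 of 6.

3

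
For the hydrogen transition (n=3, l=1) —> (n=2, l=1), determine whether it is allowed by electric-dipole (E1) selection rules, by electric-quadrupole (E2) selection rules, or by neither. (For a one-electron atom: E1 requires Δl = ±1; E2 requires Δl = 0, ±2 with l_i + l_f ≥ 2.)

E2

Δl = 1 − 1 = +0; l_i + l_f = 2.
E1 (Δl = ±1): not satisfied.
E2 (Δl = 0,±2, l_i+l_f ≥ 2): satisfied.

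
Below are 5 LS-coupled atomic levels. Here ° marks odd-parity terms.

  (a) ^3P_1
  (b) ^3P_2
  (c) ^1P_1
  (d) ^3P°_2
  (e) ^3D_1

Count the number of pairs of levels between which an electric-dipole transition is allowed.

3

(a)–(b): forbidden (parity).
(a)–(c): forbidden (parity, ΔS).
(a)–(d): allowed.
(a)–(e): forbidden (parity).
(b)–(c): forbidden (parity, ΔS).
(b)–(d): allowed.
(b)–(e): forbidden (parity).
(c)–(d): forbidden (ΔS).
(c)–(e): forbidden (parity, ΔS).
(d)–(e): allowed.
Allowed pairs: 3 of 10.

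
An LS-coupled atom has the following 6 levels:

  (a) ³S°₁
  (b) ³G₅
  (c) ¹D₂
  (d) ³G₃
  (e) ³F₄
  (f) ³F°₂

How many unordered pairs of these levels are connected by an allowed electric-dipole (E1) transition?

(a)–(b): forbidden (ΔL, ΔJ).
(a)–(c): forbidden (ΔS, ΔL).
(a)–(d): forbidden (ΔL, ΔJ).
(a)–(e): forbidden (ΔL, ΔJ).
(a)–(f): forbidden (parity, ΔL).
(b)–(c): forbidden (parity, ΔS, ΔL, ΔJ).
(b)–(d): forbidden (parity, ΔJ).
(b)–(e): forbidden (parity).
(b)–(f): forbidden (ΔJ).
(c)–(d): forbidden (parity, ΔS, ΔL).
(c)–(e): forbidden (parity, ΔS, ΔJ).
(c)–(f): forbidden (ΔS).
(d)–(e): forbidden (parity).
(d)–(f): allowed.
(e)–(f): forbidden (ΔJ).
Allowed pairs: 1 of 15.

1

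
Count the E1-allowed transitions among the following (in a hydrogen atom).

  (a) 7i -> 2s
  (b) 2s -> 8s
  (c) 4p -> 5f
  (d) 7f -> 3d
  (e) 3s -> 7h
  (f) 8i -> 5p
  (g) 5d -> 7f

(a) forbidden — Δl = -6 (E1 requires Δl = ±1)
(b) forbidden — Δl = +0 (E1 requires Δl = ±1)
(c) forbidden — Δl = +2 (E1 requires Δl = ±1)
(d) allowed
(e) forbidden — Δl = +5 (E1 requires Δl = ±1)
(f) forbidden — Δl = -5 (E1 requires Δl = ±1)
(g) allowed
Total allowed: 2 of 7.

2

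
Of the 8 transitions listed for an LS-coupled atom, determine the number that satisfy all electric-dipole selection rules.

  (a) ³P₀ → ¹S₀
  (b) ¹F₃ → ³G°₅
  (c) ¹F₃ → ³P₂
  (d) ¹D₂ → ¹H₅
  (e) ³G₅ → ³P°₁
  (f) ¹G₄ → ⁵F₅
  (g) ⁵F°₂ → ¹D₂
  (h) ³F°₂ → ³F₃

(a) forbidden (parity, ΔS, ΔJ fail)
(b) forbidden (ΔS, ΔJ fail)
(c) forbidden (parity, ΔS, ΔL fail)
(d) forbidden (parity, ΔL, ΔJ fail)
(e) forbidden (ΔL, ΔJ fail)
(f) forbidden (parity, ΔS fail)
(g) forbidden (ΔS fails)
(h) allowed
Total allowed: 1 of 8.

1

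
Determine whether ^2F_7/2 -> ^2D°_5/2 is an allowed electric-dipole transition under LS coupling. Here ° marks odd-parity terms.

allowed

Reading off the term symbols: S 1/2→1/2, L 3→2, J 7/2→5/2, parity even→odd.
Parity must change: even → odd — ok.
ΔS = 0: S: 1/2 → 1/2 — ok.
ΔL = 0, ±1 (not L=0↔0): L: 3 → 2, ΔL = -1 — ok.
ΔJ = 0, ±1 (not J=0↔0): J: 7/2 → 5/2, ΔJ = -1 — ok.
All four E1 rules are satisfied.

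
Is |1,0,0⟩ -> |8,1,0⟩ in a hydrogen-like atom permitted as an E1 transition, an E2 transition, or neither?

Δl = 1 − 0 = +1; l_i + l_f = 1.
Δm_l = +0.
E1 (Δl = ±1, |Δm_l| ≤ 1): satisfied.
E2 (Δl = 0,±2, l_i+l_f ≥ 2, |Δm_l| ≤ 2): not satisfied.

E1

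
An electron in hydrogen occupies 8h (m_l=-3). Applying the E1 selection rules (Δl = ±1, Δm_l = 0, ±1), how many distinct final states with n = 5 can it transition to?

3

E1 requires Δl = ±1, so l_f ∈ {4, 6}; with 0 ≤ l_f ≤ n_f−1 = 4, the allowed l_f values are {4}.
For l_f = 4: m_f ∈ {m_i−1, m_i, m_i+1} ∩ [−4, 4] = {-4, -3, -2} → 3 states.
Total: 3.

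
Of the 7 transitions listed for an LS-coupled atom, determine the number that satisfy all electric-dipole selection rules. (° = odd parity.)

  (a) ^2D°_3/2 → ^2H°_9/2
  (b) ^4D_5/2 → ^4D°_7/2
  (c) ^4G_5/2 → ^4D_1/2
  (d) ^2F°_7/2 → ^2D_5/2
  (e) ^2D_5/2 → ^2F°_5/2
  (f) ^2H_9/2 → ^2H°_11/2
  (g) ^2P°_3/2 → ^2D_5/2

(a) forbidden (parity, ΔL, ΔJ fail)
(b) allowed
(c) forbidden (parity, ΔL, ΔJ fail)
(d) allowed
(e) allowed
(f) allowed
(g) allowed
Total allowed: 5 of 7.

5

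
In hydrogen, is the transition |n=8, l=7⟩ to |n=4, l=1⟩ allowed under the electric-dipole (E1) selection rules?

Initial l = 7, final l = 1, so Δl = -6. E1 requires Δl = ±1: ✗.
The transition is electric-dipole forbidden.

forbidden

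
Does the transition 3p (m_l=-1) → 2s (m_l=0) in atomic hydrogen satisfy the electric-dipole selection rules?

Initial l = 1, final l = 0, so Δl = -1. E1 requires Δl = ±1: ok.
Δm_l = 0 − (-1) = +1. E1 requires Δm_l = 0, ±1: ok.
All E1 selection rules are satisfied.

allowed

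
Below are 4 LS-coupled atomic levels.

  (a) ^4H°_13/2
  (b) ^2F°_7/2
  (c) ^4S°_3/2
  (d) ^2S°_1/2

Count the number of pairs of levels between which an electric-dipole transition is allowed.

0

(a)–(b): forbidden (parity, ΔS, ΔL, ΔJ).
(a)–(c): forbidden (parity, ΔL, ΔJ).
(a)–(d): forbidden (parity, ΔS, ΔL, ΔJ).
(b)–(c): forbidden (parity, ΔS, ΔL, ΔJ).
(b)–(d): forbidden (parity, ΔL, ΔJ).
(c)–(d): forbidden (parity, ΔS, ΔL).
Allowed pairs: 0 of 6.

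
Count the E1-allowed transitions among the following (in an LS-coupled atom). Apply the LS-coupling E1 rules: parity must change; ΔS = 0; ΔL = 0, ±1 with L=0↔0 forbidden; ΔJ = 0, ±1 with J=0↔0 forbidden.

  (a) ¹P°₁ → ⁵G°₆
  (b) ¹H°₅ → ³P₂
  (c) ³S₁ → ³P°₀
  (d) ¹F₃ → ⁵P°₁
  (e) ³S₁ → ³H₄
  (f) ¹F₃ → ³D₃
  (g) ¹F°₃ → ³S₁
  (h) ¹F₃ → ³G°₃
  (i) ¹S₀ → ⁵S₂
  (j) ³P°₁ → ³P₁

(a) forbidden (parity, ΔS, ΔL, ΔJ fail)
(b) forbidden (ΔS, ΔL, ΔJ fail)
(c) allowed
(d) forbidden (ΔS, ΔL, ΔJ fail)
(e) forbidden (parity, ΔL, ΔJ fail)
(f) forbidden (parity, ΔS fail)
(g) forbidden (ΔS, ΔL, ΔJ fail)
(h) forbidden (ΔS fails)
(i) forbidden (parity, ΔS, ΔL, ΔJ fail)
(j) allowed
Total allowed: 2 of 10.

2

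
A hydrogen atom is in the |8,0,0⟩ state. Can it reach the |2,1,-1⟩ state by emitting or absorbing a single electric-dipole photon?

Δl = 1 − 0 = +1; the E1 rule Δl = ±1 is ok.
m_l: 0 → -1 (Δm_l = -1). |Δm_l| ≤ 1 ok.
All E1 selection rules are satisfied.

allowed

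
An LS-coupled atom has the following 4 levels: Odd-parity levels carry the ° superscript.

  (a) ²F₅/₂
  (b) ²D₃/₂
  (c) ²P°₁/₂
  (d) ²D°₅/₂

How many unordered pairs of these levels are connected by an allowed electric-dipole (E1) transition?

(a)–(b): forbidden (parity).
(a)–(c): forbidden (ΔL, ΔJ).
(a)–(d): allowed.
(b)–(c): allowed.
(b)–(d): allowed.
(c)–(d): forbidden (parity, ΔJ).
Allowed pairs: 3 of 6.

3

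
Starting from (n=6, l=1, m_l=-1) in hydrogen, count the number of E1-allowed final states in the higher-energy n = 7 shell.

4

E1 requires Δl = ±1, so l_f ∈ {0, 2}; with 0 ≤ l_f ≤ n_f−1 = 6, the allowed l_f values are {0, 2}.
For l_f = 0: m_f ∈ {m_i−1, m_i, m_i+1} ∩ [−0, 0] = {0} → 1 state.
For l_f = 2: m_f ∈ {m_i−1, m_i, m_i+1} ∩ [−2, 2] = {-2, -1, 0} → 3 states.
Total: 4.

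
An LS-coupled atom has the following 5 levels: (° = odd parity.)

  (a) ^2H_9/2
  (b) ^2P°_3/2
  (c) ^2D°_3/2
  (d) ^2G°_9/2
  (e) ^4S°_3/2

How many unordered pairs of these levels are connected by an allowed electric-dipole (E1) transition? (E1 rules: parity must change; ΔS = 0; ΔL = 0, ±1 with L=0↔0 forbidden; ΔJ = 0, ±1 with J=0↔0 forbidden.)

1

(a)–(b): forbidden (ΔL, ΔJ).
(a)–(c): forbidden (ΔL, ΔJ).
(a)–(d): allowed.
(a)–(e): forbidden (ΔS, ΔL, ΔJ).
(b)–(c): forbidden (parity).
(b)–(d): forbidden (parity, ΔL, ΔJ).
(b)–(e): forbidden (parity, ΔS).
(c)–(d): forbidden (parity, ΔL, ΔJ).
(c)–(e): forbidden (parity, ΔS, ΔL).
(d)–(e): forbidden (parity, ΔS, ΔL, ΔJ).
Allowed pairs: 1 of 10.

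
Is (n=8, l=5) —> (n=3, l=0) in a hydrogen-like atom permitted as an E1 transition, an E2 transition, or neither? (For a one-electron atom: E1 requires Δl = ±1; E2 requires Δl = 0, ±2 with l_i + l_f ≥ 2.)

neither

Δl = 0 − 5 = -5; l_i + l_f = 5.
E1 (Δl = ±1): not satisfied.
E2 (Δl = 0,±2, l_i+l_f ≥ 2): not satisfied.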